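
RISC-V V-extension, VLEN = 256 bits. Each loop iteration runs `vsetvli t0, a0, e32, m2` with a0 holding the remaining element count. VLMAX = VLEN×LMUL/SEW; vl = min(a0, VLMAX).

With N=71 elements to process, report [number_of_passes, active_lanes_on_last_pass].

VLMAX = (256 × 2) / 32 = 16 lanes
N=71: ⌈71/16⌉ = 5 iters; last vl = 71 − 4×16 = 7

[iterations, last_vl] = [5, 7]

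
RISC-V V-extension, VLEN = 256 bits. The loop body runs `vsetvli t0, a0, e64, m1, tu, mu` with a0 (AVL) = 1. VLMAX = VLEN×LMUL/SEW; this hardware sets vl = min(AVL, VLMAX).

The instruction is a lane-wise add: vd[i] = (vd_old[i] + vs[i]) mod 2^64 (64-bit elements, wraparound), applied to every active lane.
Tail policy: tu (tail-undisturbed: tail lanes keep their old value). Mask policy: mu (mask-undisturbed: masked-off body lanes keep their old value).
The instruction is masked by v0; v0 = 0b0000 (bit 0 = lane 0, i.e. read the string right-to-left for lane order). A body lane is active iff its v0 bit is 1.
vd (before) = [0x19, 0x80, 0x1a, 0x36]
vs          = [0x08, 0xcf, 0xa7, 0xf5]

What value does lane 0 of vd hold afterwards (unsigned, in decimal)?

vd[0] = 25

VLMAX = (256 × 1) / 64 = 4 lanes
vl = min(AVL, VLMAX) = min(1, 4) = 1
lane  0: mask-off/keep ⇒ 0x19
lane  1: tail/keep ⇒ 0x80
lane  2: tail/keep ⇒ 0x1a
lane  3: tail/keep ⇒ 0x36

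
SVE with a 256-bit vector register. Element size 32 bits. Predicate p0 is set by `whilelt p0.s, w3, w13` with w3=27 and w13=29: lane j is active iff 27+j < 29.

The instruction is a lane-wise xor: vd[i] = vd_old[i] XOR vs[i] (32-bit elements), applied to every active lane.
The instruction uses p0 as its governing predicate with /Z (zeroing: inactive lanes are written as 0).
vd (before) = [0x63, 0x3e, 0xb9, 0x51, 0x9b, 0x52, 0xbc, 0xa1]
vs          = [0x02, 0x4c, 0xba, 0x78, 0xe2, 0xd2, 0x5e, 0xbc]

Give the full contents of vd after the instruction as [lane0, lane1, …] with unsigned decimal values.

register lanes = 256/32 = 8
whilelt: lane j active iff 27+j < 29 → j < 2 → 2 active
[0] xor(0x63,0x02) = 0x61
[1] xor(0x3e,0x4c) = 0x72
[2] tail/zero = 0x00
[3] tail/zero = 0x00
[4] tail/zero = 0x00
[5] tail/zero = 0x00
[6] tail/zero = 0x00
[7] tail/zero = 0x00

vd = [97, 114, 0, 0, 0, 0, 0, 0]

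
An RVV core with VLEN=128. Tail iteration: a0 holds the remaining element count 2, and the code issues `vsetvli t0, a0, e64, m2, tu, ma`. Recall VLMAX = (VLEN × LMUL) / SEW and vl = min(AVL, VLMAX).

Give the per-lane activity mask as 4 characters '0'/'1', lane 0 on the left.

lanes per group: 128·2/64 = 4
vl = min(AVL, VLMAX) = min(2, 4) = 2
bits (lane 0 leftmost): 1100

predicate = 1100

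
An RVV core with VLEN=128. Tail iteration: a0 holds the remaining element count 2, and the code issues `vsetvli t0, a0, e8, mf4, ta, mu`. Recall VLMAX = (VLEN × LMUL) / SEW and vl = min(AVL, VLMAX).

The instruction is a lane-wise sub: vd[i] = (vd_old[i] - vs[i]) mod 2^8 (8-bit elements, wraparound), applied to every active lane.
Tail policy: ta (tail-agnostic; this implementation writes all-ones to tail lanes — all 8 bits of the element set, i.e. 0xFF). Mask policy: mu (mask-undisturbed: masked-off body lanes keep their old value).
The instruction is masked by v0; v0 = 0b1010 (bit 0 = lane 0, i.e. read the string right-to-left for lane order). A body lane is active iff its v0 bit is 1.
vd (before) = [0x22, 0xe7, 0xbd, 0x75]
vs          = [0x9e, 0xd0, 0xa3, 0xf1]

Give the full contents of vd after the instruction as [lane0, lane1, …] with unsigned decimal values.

vd = [34, 23, 255, 255]

lanes per group: 128·1/4/8 = 4
vl ← min(2, 4) = 2
[0] mask-off/keep = 0x22
[1] sub(0xe7,0xd0) = 0x17
[2] tail/ones = 0xff
[3] tail/ones = 0xff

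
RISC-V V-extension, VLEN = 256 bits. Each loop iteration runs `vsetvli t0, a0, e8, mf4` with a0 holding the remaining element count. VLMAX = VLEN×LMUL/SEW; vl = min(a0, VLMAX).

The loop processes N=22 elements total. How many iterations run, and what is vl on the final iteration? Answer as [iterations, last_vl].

lanes per group: 256·1/4/8 = 8
iterations = ceil(22/8) = 3; final-pass vl = 6

[iterations, last_vl] = [3, 6]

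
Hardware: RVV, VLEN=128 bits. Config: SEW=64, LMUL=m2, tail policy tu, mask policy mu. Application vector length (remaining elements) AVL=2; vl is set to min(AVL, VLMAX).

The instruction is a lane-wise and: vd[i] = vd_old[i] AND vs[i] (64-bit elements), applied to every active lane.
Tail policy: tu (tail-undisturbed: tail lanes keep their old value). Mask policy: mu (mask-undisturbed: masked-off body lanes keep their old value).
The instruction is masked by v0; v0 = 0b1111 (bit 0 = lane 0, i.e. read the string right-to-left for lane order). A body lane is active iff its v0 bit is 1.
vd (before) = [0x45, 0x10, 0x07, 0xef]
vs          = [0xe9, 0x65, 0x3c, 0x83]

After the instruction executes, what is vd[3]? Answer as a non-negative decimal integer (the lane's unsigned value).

vd[3] = 239

lanes per group: 128·2/64 = 4
vl = min(AVL, VLMAX) = min(2, 4) = 2
  i=0: and(0x45,0xe9) → 65
  i=1: and(0x10,0x65) → 0
  i=2: tail/keep → 7
  i=3: tail/keep → 239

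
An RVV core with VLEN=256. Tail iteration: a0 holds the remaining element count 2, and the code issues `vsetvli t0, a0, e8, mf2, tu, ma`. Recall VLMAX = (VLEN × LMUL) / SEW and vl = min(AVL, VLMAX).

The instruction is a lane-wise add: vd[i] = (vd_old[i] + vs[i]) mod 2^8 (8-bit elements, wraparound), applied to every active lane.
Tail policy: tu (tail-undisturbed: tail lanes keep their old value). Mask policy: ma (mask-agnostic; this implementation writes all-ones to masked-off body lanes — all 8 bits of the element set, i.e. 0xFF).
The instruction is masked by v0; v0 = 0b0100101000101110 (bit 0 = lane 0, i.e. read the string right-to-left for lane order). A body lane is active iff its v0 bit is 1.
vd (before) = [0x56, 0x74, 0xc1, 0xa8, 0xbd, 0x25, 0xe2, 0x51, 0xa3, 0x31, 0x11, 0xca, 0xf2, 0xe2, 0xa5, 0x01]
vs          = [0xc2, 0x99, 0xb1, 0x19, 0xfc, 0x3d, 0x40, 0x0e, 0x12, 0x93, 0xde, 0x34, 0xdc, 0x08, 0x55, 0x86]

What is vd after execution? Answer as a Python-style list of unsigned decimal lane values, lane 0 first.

VLMAX = (256 × 1/2) / 8 = 16 lanes
vl ← min(2, 16) = 2
[0] mask-off/ones = 0xff
[1] add(0x74,0x99) = 0x0d
[2] tail/keep = 0xc1
[3] tail/keep = 0xa8
[4] tail/keep = 0xbd
[5] tail/keep = 0x25
[6] tail/keep = 0xe2
[7] tail/keep = 0x51
[8] tail/keep = 0xa3
[9] tail/keep = 0x31
[10] tail/keep = 0x11
[11] tail/keep = 0xca
[12] tail/keep = 0xf2
[13] tail/keep = 0xe2
[14] tail/keep = 0xa5
[15] tail/keep = 0x01

vd = [255, 13, 193, 168, 189, 37, 226, 81, 163, 49, 17, 202, 242, 226, 165, 1]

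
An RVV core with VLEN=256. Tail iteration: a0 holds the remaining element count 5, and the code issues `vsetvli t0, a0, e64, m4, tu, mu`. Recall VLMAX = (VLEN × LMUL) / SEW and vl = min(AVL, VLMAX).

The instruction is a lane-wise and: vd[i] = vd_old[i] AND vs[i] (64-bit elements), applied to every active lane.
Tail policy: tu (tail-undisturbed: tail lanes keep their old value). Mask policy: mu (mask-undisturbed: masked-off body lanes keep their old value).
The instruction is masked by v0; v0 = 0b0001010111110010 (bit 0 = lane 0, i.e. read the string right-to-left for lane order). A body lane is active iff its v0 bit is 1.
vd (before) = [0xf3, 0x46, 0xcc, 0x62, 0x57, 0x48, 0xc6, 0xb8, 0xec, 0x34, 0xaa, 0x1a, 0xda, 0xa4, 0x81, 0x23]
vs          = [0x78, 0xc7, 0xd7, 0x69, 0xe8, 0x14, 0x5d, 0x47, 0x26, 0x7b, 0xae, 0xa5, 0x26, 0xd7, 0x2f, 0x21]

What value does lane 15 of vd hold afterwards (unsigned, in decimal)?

vd[15] = 35

VLMAX = VLEN×LMUL/SEW = 256×4/64 = 16
AVL=5 ≤ VLMAX=16, so vl = 5
lane  0: mask-off/keep ⇒ 0xf3
lane  1: and(0x46,0xc7) ⇒ 0x46
lane  2: mask-off/keep ⇒ 0xcc
lane  3: mask-off/keep ⇒ 0x62
lane  4: and(0x57,0xe8) ⇒ 0x40
lane  5: tail/keep ⇒ 0x48
lane  6: tail/keep ⇒ 0xc6
lane  7: tail/keep ⇒ 0xb8
lane  8: tail/keep ⇒ 0xec
lane  9: tail/keep ⇒ 0x34
lane 10: tail/keep ⇒ 0xaa
lane 11: tail/keep ⇒ 0x1a
lane 12: tail/keep ⇒ 0xda
lane 13: tail/keep ⇒ 0xa4
lane 14: tail/keep ⇒ 0x81
lane 15: tail/keep ⇒ 0x23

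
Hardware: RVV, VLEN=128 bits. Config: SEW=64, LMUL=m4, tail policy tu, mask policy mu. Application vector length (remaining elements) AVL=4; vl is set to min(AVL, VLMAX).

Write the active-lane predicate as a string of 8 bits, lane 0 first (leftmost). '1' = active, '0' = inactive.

lanes per group: 128·4/64 = 8
vl ← min(4, 8) = 4
bits (lane 0 leftmost): 11110000

predicate = 11110000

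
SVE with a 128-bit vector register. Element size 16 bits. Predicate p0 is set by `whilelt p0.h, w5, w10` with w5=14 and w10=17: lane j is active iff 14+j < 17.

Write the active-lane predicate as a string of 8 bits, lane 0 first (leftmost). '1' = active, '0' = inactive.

128-bit reg / 16-bit elem → 8 lanes
whilelt: lane j active iff 14+j < 17 → j < 3 → 3 active
bits (lane 0 leftmost): 11100000

predicate = 11100000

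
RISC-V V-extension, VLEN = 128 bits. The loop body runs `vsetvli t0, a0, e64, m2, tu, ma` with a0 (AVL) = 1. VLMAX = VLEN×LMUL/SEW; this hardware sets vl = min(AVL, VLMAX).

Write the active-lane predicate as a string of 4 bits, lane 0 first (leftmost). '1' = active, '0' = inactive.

predicate = 1000

VLMAX = (128 × 2) / 64 = 4 lanes
vl = min(AVL, VLMAX) = min(1, 4) = 1
bits (lane 0 leftmost): 1000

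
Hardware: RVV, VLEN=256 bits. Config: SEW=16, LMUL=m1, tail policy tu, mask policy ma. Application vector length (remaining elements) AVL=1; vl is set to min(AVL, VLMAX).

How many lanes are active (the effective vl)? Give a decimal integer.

vl = 1

lanes per group: 256·1/16 = 16
AVL=1 ≤ VLMAX=16, so vl = 1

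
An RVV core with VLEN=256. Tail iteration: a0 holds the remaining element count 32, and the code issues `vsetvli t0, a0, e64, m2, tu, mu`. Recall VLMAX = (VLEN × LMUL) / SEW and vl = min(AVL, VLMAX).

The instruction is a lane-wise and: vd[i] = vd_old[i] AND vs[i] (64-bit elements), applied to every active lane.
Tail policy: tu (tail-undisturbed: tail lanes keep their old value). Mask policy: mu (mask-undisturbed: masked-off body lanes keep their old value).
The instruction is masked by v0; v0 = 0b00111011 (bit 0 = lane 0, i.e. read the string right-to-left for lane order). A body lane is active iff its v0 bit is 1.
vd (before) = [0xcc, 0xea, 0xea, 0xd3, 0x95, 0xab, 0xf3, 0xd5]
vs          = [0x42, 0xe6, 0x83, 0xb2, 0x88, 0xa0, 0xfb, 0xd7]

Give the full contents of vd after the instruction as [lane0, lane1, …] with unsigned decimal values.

vd = [64, 226, 234, 146, 128, 160, 243, 213]

VLMAX = VLEN×LMUL/SEW = 256×2/64 = 8
AVL=32 > VLMAX=8, so vl = 8
lane  0: and(0xcc,0x42) ⇒ 0x40
lane  1: and(0xea,0xe6) ⇒ 0xe2
lane  2: mask-off/keep ⇒ 0xea
lane  3: and(0xd3,0xb2) ⇒ 0x92
lane  4: and(0x95,0x88) ⇒ 0x80
lane  5: and(0xab,0xa0) ⇒ 0xa0
lane  6: mask-off/keep ⇒ 0xf3
lane  7: mask-off/keep ⇒ 0xd5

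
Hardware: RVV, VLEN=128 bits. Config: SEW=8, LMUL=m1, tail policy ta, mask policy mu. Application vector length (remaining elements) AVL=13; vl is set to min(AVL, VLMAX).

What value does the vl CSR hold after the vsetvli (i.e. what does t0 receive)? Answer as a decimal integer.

lanes per group: 128·1/8 = 16
vl ← min(13, 16) = 13

vl = 13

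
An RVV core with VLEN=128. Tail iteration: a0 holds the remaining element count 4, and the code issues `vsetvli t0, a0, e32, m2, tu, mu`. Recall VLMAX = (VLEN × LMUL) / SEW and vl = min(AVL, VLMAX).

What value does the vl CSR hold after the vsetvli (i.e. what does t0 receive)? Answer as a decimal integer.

lanes per group: 128·2/32 = 8
AVL=4 ≤ VLMAX=8, so vl = 4

vl = 4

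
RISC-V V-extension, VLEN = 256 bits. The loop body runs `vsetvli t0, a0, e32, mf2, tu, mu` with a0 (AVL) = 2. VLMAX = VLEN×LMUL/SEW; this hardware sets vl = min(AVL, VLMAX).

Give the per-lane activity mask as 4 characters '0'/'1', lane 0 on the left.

VLMAX = (256 × 1/2) / 32 = 4 lanes
AVL=2 ≤ VLMAX=4, so vl = 2
bits (lane 0 leftmost): 1100

predicate = 1100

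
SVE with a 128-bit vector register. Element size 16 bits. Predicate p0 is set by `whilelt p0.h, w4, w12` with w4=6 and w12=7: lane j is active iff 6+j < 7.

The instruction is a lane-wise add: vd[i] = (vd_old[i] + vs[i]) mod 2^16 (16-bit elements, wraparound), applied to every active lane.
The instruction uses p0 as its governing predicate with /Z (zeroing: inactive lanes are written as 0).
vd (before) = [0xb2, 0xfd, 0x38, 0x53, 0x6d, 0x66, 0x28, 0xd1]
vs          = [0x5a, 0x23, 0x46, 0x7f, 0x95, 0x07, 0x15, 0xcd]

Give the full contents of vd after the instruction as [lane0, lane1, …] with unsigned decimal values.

vd = [268, 0, 0, 0, 0, 0, 0, 0]

lane count: 128 div 16 = 8
p0[j] = (6+j < 7); true for j=0..0 → 1 lanes set
  i=0: add(0xb2,0x5a) → 268
  i=1: tail/zero → 0
  i=2: tail/zero → 0
  i=3: tail/zero → 0
  i=4: tail/zero → 0
  i=5: tail/zero → 0
  i=6: tail/zero → 0
  i=7: tail/zero → 0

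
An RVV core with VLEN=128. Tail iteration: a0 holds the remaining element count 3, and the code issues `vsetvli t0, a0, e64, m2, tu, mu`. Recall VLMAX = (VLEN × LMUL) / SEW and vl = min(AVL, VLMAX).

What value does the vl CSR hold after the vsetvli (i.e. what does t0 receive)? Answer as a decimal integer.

VLMAX = VLEN×LMUL/SEW = 128×2/64 = 4
vl ← min(3, 4) = 3

vl = 3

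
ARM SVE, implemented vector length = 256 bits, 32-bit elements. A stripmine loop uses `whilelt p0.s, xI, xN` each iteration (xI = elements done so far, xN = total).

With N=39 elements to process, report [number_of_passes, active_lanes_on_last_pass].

register lanes = 256/32 = 8
39 elements at 8/iter → 5 passes, remainder 7 on the last

[iterations, last_vl] = [5, 7]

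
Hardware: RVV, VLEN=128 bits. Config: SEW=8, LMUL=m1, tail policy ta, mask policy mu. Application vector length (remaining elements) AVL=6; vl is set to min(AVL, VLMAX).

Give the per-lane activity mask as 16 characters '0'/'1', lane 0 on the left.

predicate = 1111110000000000

lanes per group: 128·1/8 = 16
vl = min(AVL, VLMAX) = min(6, 16) = 6
bits (lane 0 leftmost): 1111110000000000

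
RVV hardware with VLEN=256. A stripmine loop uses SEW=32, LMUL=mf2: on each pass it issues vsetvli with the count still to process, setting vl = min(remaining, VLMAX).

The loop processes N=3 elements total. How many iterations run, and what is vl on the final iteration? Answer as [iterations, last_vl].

VLMAX = (256 × 1/2) / 32 = 4 lanes
iterations = ceil(3/4) = 1; final-pass vl = 3

[iterations, last_vl] = [1, 3]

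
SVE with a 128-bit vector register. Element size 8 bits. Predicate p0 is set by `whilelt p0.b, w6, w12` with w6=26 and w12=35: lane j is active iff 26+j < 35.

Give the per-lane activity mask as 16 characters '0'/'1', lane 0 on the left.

predicate = 1111111110000000

lane count: 128 div 8 = 16
active while 26+j < 35, i.e. j ∈ [0,9) capped at 16 ⇒ 9
bits (lane 0 leftmost): 1111111110000000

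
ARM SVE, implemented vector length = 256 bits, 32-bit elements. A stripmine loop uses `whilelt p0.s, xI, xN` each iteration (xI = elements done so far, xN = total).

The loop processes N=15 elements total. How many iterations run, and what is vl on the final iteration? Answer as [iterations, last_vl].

[iterations, last_vl] = [2, 7]

register lanes = 256/32 = 8
15 elements at 8/iter → 2 passes, remainder 7 on the last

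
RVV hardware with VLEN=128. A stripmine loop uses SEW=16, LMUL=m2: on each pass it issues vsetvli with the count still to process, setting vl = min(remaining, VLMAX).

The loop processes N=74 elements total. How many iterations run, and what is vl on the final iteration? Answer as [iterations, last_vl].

[iterations, last_vl] = [5, 10]

VLMAX = (128 × 2) / 16 = 16 lanes
N=74: ⌈74/16⌉ = 5 iters; last vl = 74 − 4×16 = 10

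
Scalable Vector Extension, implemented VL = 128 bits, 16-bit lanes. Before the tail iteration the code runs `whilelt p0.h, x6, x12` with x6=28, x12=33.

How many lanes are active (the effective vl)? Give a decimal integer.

128-bit reg / 16-bit elem → 8 lanes
p0[j] = (28+j < 33); true for j=0..4 → 5 lanes set

vl = 5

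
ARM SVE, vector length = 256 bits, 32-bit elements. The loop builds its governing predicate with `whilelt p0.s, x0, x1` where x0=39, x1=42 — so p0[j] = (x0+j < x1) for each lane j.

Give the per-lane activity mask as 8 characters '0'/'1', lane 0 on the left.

predicate = 11100000

lane count: 256 div 32 = 8
active while 39+j < 42, i.e. j ∈ [0,3) capped at 8 ⇒ 3
bits (lane 0 leftmost): 11100000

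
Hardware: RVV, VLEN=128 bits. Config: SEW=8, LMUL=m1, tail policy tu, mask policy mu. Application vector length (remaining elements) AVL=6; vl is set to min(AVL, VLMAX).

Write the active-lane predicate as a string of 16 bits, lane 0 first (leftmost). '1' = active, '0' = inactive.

predicate = 1111110000000000

VLMAX = (128 × 1) / 8 = 16 lanes
AVL=6 ≤ VLMAX=16, so vl = 6
bits (lane 0 leftmost): 1111110000000000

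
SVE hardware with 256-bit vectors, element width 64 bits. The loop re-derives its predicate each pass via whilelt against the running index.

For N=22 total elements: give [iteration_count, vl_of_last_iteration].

[iterations, last_vl] = [6, 2]

256-bit reg / 64-bit elem → 4 lanes
22 elements at 4/iter → 6 passes, remainder 2 on the last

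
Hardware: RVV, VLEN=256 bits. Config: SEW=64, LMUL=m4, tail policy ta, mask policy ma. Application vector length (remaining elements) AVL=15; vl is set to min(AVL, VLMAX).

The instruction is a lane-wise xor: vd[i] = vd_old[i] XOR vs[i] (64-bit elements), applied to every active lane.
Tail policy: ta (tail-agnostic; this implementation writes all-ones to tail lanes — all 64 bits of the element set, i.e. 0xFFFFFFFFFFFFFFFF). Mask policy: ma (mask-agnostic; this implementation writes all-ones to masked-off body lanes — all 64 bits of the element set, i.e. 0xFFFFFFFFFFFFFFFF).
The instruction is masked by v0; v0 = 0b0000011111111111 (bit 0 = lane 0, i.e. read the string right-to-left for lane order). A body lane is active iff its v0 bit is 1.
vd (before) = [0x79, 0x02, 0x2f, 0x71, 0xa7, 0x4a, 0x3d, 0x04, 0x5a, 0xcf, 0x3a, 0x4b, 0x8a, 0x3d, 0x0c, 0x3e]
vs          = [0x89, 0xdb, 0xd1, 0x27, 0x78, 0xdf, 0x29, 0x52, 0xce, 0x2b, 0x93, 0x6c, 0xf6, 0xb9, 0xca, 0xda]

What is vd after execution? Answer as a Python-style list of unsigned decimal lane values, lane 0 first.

vd = [240, 217, 254, 86, 223, 149, 20, 86, 148, 228, 169, 18446744073709551615, 18446744073709551615, 18446744073709551615, 18446744073709551615, 18446744073709551615]

VLMAX = VLEN×LMUL/SEW = 256×4/64 = 16
vl ← min(15, 16) = 15
  i=0: xor(0x79,0x89) → 240
  i=1: xor(0x02,0xdb) → 217
  i=2: xor(0x2f,0xd1) → 254
  i=3: xor(0x71,0x27) → 86
  i=4: xor(0xa7,0x78) → 223
  i=5: xor(0x4a,0xdf) → 149
  i=6: xor(0x3d,0x29) → 20
  i=7: xor(0x04,0x52) → 86
  i=8: xor(0x5a,0xce) → 148
  i=9: xor(0xcf,0x2b) → 228
  i=10: xor(0x3a,0x93) → 169
  i=11: mask-off/ones → 18446744073709551615
  i=12: mask-off/ones → 18446744073709551615
  i=13: mask-off/ones → 18446744073709551615
  i=14: mask-off/ones → 18446744073709551615
  i=15: tail/ones → 18446744073709551615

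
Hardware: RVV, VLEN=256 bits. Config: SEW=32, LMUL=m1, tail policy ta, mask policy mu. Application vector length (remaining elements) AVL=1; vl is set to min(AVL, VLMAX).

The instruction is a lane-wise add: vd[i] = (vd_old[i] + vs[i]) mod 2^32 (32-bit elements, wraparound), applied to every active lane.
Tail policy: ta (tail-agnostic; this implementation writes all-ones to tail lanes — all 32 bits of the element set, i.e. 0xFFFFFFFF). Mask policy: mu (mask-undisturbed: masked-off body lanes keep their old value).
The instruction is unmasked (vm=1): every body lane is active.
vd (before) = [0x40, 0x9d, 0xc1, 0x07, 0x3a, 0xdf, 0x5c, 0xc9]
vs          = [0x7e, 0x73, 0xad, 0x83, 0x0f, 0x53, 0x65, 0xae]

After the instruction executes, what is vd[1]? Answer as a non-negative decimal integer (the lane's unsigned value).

vd[1] = 4294967295

VLMAX = (256 × 1) / 32 = 8 lanes
AVL=1 ≤ VLMAX=8, so vl = 1
vd[0] add(0x40,0x7e) -> 0xbe
vd[1] tail/ones -> 0xffffffff
vd[2] tail/ones -> 0xffffffff
vd[3] tail/ones -> 0xffffffff
vd[4] tail/ones -> 0xffffffff
vd[5] tail/ones -> 0xffffffff
vd[6] tail/ones -> 0xffffffff
vd[7] tail/ones -> 0xffffffff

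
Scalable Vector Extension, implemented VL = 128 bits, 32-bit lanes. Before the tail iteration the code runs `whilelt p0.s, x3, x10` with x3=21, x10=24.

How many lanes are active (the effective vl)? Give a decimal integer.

vl = 3

lane count: 128 div 32 = 4
p0[j] = (21+j < 24); true for j=0..2 → 3 lanes set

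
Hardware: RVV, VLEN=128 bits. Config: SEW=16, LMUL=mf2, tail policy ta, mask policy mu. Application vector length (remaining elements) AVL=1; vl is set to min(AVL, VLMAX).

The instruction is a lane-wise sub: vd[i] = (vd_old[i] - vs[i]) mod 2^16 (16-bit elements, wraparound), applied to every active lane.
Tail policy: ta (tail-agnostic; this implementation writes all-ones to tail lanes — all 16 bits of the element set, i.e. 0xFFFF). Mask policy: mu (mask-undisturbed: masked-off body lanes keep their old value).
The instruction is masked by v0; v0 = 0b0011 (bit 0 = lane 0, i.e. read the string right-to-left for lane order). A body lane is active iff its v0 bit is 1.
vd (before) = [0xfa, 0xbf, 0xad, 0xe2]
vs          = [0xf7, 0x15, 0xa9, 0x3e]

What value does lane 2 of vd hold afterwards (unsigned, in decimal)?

VLMAX = VLEN×LMUL/SEW = 128×1/2/16 = 4
vl = min(AVL, VLMAX) = min(1, 4) = 1
lane  0: sub(0xfa,0xf7) ⇒ 0x03
lane  1: tail/ones ⇒ 0xffff
lane  2: tail/ones ⇒ 0xffff
lane  3: tail/ones ⇒ 0xffff

vd[2] = 65535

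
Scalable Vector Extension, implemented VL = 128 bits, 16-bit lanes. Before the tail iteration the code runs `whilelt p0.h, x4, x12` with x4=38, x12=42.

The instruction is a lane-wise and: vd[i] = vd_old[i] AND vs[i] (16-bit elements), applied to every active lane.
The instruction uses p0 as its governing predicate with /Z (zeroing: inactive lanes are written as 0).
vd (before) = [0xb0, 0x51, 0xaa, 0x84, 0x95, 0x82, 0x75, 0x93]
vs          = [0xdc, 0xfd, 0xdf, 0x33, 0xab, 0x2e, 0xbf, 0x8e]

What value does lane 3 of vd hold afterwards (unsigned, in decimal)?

lane count: 128 div 16 = 8
active while 38+j < 42, i.e. j ∈ [0,4) capped at 8 ⇒ 4
vd[0] and(0xb0,0xdc) -> 0x90
vd[1] and(0x51,0xfd) -> 0x51
vd[2] and(0xaa,0xdf) -> 0x8a
vd[3] and(0x84,0x33) -> 0x00
vd[4] tail/zero -> 0x00
vd[5] tail/zero -> 0x00
vd[6] tail/zero -> 0x00
vd[7] tail/zero -> 0x00

vd[3] = 0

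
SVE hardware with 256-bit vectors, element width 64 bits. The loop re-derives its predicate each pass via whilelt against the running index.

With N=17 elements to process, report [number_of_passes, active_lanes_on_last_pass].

[iterations, last_vl] = [5, 1]

lane count: 256 div 64 = 4
iterations = ceil(17/4) = 5; final-pass vl = 1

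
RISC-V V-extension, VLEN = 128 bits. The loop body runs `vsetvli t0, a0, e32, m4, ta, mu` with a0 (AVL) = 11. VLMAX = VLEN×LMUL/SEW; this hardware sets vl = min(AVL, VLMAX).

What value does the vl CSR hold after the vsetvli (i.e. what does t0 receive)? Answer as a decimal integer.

lanes per group: 128·4/32 = 16
vl ← min(11, 16) = 11

vl = 11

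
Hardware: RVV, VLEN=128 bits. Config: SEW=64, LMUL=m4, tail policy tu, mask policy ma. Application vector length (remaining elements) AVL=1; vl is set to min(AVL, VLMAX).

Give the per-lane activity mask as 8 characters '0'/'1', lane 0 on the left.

predicate = 10000000

VLMAX = VLEN×LMUL/SEW = 128×4/64 = 8
vl ← min(1, 8) = 1
bits (lane 0 leftmost): 10000000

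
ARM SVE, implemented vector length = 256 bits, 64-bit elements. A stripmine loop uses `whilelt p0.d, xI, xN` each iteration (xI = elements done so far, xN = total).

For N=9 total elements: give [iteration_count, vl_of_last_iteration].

256-bit reg / 64-bit elem → 4 lanes
iterations = ceil(9/4) = 3; final-pass vl = 1

[iterations, last_vl] = [3, 1]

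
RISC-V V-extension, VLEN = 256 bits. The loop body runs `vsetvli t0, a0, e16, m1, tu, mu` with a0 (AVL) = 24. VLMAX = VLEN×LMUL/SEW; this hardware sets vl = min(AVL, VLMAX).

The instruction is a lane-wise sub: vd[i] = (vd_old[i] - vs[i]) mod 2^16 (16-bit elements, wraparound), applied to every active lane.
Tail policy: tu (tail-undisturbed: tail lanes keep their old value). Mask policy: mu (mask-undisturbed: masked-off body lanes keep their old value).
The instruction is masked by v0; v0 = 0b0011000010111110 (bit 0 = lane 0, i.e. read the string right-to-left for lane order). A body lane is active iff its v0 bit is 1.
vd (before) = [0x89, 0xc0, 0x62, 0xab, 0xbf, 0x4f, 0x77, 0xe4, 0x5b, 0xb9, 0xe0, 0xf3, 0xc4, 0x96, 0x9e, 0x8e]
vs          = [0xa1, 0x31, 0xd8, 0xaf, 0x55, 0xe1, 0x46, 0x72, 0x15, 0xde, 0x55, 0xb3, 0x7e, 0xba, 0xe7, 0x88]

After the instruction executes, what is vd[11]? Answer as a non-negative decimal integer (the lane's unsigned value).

vd[11] = 243

VLMAX = VLEN×LMUL/SEW = 256×1/16 = 16
vl = min(AVL, VLMAX) = min(24, 16) = 16
lane  0: mask-off/keep ⇒ 0x89
lane  1: sub(0xc0,0x31) ⇒ 0x8f
lane  2: sub(0x62,0xd8) ⇒ 0xff8a
lane  3: sub(0xab,0xaf) ⇒ 0xfffc
lane  4: sub(0xbf,0x55) ⇒ 0x6a
lane  5: sub(0x4f,0xe1) ⇒ 0xff6e
lane  6: mask-off/keep ⇒ 0x77
lane  7: sub(0xe4,0x72) ⇒ 0x72
lane  8: mask-off/keep ⇒ 0x5b
lane  9: mask-off/keep ⇒ 0xb9
lane 10: mask-off/keep ⇒ 0xe0
lane 11: mask-off/keep ⇒ 0xf3
lane 12: sub(0xc4,0x7e) ⇒ 0x46
lane 13: sub(0x96,0xba) ⇒ 0xffdc
lane 14: mask-off/keep ⇒ 0x9e
lane 15: mask-off/keep ⇒ 0x8e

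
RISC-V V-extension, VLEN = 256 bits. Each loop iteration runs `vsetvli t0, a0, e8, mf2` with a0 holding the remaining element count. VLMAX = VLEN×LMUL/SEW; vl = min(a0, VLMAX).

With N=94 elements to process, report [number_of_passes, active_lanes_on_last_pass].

[iterations, last_vl] = [6, 14]

lanes per group: 256·1/2/8 = 16
N=94: ⌈94/16⌉ = 6 iters; last vl = 94 − 5×16 = 14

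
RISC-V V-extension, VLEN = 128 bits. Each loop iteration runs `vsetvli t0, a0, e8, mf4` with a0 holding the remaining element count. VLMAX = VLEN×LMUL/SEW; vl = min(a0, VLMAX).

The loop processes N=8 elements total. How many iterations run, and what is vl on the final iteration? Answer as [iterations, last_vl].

lanes per group: 128·1/4/8 = 4
8 elements at 4/iter → 2 passes, remainder 4 on the last

[iterations, last_vl] = [2, 4]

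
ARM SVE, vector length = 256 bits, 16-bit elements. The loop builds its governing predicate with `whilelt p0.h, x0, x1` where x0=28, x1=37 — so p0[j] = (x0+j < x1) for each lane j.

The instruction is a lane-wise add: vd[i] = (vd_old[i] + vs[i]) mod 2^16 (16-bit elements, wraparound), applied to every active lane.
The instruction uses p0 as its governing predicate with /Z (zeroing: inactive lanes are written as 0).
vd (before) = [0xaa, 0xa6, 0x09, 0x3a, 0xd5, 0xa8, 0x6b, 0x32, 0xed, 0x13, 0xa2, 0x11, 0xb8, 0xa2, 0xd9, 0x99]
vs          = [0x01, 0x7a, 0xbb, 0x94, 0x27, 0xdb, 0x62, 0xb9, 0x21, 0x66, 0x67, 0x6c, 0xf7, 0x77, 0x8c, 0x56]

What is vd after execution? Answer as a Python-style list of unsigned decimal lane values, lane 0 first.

vd = [171, 288, 196, 206, 252, 387, 205, 235, 270, 0, 0, 0, 0, 0, 0, 0]

register lanes = 256/16 = 16
whilelt: lane j active iff 28+j < 37 → j < 9 → 9 active
[0] add(0xaa,0x01) = 0xab
[1] add(0xa6,0x7a) = 0x120
[2] add(0x09,0xbb) = 0xc4
[3] add(0x3a,0x94) = 0xce
[4] add(0xd5,0x27) = 0xfc
[5] add(0xa8,0xdb) = 0x183
[6] add(0x6b,0x62) = 0xcd
[7] add(0x32,0xb9) = 0xeb
[8] add(0xed,0x21) = 0x10e
[9] tail/zero = 0x00
[10] tail/zero = 0x00
[11] tail/zero = 0x00
[12] tail/zero = 0x00
[13] tail/zero = 0x00
[14] tail/zero = 0x00
[15] tail/zero = 0x00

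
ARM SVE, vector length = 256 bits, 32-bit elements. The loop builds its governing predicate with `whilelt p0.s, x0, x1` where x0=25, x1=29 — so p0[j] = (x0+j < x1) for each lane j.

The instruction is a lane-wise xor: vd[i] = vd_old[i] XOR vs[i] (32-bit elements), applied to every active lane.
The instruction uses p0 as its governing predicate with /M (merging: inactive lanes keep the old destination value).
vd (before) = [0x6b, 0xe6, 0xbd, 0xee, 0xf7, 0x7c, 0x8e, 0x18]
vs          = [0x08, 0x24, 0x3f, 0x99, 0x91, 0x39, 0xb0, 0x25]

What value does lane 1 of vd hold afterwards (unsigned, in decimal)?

vd[1] = 194

register lanes = 256/32 = 8
p0[j] = (25+j < 29); true for j=0..3 → 4 lanes set
  i=0: xor(0x6b,0x08) → 99
  i=1: xor(0xe6,0x24) → 194
  i=2: xor(0xbd,0x3f) → 130
  i=3: xor(0xee,0x99) → 119
  i=4: tail/keep → 247
  i=5: tail/keep → 124
  i=6: tail/keep → 142
  i=7: tail/keep → 24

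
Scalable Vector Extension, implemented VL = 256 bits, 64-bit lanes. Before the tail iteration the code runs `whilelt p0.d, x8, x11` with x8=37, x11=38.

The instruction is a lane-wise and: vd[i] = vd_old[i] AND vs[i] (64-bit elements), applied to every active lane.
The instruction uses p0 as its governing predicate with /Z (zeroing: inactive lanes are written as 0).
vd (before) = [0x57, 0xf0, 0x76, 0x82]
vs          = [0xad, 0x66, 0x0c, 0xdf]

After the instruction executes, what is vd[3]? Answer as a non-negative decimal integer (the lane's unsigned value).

256-bit reg / 64-bit elem → 4 lanes
active while 37+j < 38, i.e. j ∈ [0,1) capped at 4 ⇒ 1
lane  0: and(0x57,0xad) ⇒ 0x05
lane  1: tail/zero ⇒ 0x00
lane  2: tail/zero ⇒ 0x00
lane  3: tail/zero ⇒ 0x00

vd[3] = 0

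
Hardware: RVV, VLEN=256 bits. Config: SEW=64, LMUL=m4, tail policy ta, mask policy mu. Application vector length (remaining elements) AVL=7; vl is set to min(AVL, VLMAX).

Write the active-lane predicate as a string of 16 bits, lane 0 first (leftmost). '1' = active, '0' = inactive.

lanes per group: 256·4/64 = 16
AVL=7 ≤ VLMAX=16, so vl = 7
bits (lane 0 leftmost): 1111111000000000

predicate = 1111111000000000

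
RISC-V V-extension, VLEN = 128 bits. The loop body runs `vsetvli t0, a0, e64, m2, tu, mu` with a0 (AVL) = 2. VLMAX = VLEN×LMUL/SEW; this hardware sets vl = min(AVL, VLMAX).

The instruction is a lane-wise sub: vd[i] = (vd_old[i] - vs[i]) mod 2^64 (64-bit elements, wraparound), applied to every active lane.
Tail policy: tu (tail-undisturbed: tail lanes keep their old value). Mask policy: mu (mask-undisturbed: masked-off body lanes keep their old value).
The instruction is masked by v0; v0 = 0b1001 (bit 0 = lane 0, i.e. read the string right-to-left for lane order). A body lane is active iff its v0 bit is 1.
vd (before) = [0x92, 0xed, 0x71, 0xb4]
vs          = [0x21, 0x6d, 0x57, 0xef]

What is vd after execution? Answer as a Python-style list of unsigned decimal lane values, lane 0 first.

VLMAX = VLEN×LMUL/SEW = 128×2/64 = 4
vl ← min(2, 4) = 2
lane  0: sub(0x92,0x21) ⇒ 0x71
lane  1: mask-off/keep ⇒ 0xed
lane  2: tail/keep ⇒ 0x71
lane  3: tail/keep ⇒ 0xb4

vd = [113, 237, 113, 180]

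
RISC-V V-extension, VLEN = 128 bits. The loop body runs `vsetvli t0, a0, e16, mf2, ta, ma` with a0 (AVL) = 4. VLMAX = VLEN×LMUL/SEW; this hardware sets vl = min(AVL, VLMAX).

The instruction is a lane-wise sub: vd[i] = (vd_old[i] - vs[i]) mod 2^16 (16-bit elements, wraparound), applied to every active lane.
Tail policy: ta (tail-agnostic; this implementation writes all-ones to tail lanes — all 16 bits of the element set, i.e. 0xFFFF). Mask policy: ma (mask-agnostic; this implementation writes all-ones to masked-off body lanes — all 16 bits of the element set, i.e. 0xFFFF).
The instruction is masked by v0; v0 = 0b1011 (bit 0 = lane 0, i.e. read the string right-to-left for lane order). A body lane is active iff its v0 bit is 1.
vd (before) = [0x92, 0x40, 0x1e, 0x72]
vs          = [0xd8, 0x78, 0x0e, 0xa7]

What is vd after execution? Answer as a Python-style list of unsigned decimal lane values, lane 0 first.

vd = [65466, 65480, 65535, 65483]

lanes per group: 128·1/2/16 = 4
vl = min(AVL, VLMAX) = min(4, 4) = 4
[0] sub(0x92,0xd8) = 0xffba
[1] sub(0x40,0x78) = 0xffc8
[2] mask-off/ones = 0xffff
[3] sub(0x72,0xa7) = 0xffcb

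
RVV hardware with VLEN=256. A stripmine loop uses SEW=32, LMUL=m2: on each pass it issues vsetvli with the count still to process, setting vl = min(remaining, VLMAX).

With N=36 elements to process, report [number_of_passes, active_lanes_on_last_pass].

[iterations, last_vl] = [3, 4]

VLMAX = VLEN×LMUL/SEW = 256×2/32 = 16
N=36: ⌈36/16⌉ = 3 iters; last vl = 36 − 2×16 = 4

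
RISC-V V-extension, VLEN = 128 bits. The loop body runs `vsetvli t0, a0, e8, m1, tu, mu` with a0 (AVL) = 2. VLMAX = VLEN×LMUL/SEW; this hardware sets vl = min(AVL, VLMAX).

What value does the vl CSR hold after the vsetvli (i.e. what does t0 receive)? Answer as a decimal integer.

vl = 2

VLMAX = VLEN×LMUL/SEW = 128×1/8 = 16
vl ← min(2, 16) = 2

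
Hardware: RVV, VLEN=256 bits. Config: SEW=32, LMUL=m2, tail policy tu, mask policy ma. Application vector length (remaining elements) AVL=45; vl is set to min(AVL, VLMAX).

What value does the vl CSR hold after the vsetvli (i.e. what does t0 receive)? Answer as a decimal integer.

vl = 16

VLMAX = VLEN×LMUL/SEW = 256×2/32 = 16
AVL=45 > VLMAX=16, so vl = 16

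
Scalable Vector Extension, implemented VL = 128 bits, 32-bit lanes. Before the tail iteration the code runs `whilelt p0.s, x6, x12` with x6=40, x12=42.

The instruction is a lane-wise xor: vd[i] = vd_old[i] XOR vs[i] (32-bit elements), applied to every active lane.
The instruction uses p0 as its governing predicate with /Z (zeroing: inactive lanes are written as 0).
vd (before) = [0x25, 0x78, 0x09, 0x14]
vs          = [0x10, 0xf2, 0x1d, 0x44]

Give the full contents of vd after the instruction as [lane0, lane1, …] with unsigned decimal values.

register lanes = 128/32 = 4
whilelt: lane j active iff 40+j < 42 → j < 2 → 2 active
lane  0: xor(0x25,0x10) ⇒ 0x35
lane  1: xor(0x78,0xf2) ⇒ 0x8a
lane  2: tail/zero ⇒ 0x00
lane  3: tail/zero ⇒ 0x00

vd = [53, 138, 0, 0]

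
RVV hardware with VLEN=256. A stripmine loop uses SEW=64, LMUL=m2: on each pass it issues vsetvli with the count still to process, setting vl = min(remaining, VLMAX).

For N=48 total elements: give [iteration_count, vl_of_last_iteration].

lanes per group: 256·2/64 = 8
48 elements at 8/iter → 6 passes, remainder 8 on the last

[iterations, last_vl] = [6, 8]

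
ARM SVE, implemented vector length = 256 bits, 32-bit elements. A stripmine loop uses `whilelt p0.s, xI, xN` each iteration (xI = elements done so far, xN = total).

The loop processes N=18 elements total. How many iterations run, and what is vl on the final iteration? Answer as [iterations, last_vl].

lane count: 256 div 32 = 8
N=18: ⌈18/8⌉ = 3 iters; last vl = 18 − 2×8 = 2

[iterations, last_vl] = [3, 2]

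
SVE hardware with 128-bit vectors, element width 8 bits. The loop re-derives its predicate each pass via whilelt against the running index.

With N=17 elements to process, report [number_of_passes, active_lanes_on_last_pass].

[iterations, last_vl] = [2, 1]

128-bit reg / 8-bit elem → 16 lanes
iterations = ceil(17/16) = 2; final-pass vl = 1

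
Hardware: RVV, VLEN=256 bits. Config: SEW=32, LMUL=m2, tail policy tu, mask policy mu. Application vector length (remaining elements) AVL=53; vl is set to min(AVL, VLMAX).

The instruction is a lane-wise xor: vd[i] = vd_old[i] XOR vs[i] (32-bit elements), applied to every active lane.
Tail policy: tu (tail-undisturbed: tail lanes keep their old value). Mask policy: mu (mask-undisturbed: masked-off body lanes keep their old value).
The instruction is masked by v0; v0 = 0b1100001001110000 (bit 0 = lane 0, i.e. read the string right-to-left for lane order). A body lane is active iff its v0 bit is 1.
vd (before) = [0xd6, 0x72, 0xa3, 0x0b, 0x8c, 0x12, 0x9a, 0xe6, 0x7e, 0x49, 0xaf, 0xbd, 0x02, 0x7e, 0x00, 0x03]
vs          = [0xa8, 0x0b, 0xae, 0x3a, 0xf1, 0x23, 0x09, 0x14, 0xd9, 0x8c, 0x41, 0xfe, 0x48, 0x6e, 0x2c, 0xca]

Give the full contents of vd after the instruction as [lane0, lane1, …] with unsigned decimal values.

VLMAX = VLEN×LMUL/SEW = 256×2/32 = 16
vl ← min(53, 16) = 16
  i=0: mask-off/keep → 214
  i=1: mask-off/keep → 114
  i=2: mask-off/keep → 163
  i=3: mask-off/keep → 11
  i=4: xor(0x8c,0xf1) → 125
  i=5: xor(0x12,0x23) → 49
  i=6: xor(0x9a,0x09) → 147
  i=7: mask-off/keep → 230
  i=8: mask-off/keep → 126
  i=9: xor(0x49,0x8c) → 197
  i=10: mask-off/keep → 175
  i=11: mask-off/keep → 189
  i=12: mask-off/keep → 2
  i=13: mask-off/keep → 126
  i=14: xor(0x00,0x2c) → 44
  i=15: xor(0x03,0xca) → 201

vd = [214, 114, 163, 11, 125, 49, 147, 230, 126, 197, 175, 189, 2, 126, 44, 201]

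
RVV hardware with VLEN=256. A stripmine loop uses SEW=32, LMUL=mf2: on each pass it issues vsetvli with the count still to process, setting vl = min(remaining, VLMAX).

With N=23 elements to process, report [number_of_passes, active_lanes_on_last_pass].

lanes per group: 256·1/2/32 = 4
iterations = ceil(23/4) = 6; final-pass vl = 3

[iterations, last_vl] = [6, 3]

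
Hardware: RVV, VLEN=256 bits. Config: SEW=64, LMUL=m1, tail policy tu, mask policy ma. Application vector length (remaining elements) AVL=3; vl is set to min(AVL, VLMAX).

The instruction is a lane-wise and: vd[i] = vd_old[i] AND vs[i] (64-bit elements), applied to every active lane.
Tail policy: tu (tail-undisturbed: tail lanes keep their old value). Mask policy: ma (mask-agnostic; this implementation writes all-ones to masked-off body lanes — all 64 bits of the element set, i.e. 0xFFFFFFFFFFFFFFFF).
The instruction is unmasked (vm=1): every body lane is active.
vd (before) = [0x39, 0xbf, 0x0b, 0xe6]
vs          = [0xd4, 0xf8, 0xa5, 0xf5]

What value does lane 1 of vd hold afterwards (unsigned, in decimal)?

vd[1] = 184

lanes per group: 256·1/64 = 4
vl ← min(3, 4) = 3
[0] and(0x39,0xd4) = 0x10
[1] and(0xbf,0xf8) = 0xb8
[2] and(0x0b,0xa5) = 0x01
[3] tail/keep = 0xe6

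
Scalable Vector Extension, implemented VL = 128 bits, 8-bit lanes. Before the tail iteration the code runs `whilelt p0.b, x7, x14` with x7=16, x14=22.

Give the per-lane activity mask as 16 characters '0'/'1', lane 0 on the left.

register lanes = 128/8 = 16
active while 16+j < 22, i.e. j ∈ [0,6) capped at 16 ⇒ 6
bits (lane 0 leftmost): 1111110000000000

predicate = 1111110000000000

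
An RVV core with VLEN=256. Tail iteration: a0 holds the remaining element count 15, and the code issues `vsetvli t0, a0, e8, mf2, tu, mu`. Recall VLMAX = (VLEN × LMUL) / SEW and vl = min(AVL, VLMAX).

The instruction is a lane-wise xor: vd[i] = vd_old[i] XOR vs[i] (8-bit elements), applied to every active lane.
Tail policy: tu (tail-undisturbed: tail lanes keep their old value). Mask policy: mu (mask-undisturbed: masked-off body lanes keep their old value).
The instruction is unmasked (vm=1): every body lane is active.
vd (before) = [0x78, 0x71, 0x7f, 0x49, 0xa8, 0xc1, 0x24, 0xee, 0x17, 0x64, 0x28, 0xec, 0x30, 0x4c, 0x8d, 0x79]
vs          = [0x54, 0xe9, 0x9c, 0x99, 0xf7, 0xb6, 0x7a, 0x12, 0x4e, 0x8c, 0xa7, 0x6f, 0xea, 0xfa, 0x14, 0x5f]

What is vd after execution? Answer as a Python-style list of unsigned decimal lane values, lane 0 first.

vd = [44, 152, 227, 208, 95, 119, 94, 252, 89, 232, 143, 131, 218, 182, 153, 121]

VLMAX = VLEN×LMUL/SEW = 256×1/2/8 = 16
vl ← min(15, 16) = 15
lane  0: xor(0x78,0x54) ⇒ 0x2c
lane  1: xor(0x71,0xe9) ⇒ 0x98
lane  2: xor(0x7f,0x9c) ⇒ 0xe3
lane  3: xor(0x49,0x99) ⇒ 0xd0
lane  4: xor(0xa8,0xf7) ⇒ 0x5f
lane  5: xor(0xc1,0xb6) ⇒ 0x77
lane  6: xor(0x24,0x7a) ⇒ 0x5e
lane  7: xor(0xee,0x12) ⇒ 0xfc
lane  8: xor(0x17,0x4e) ⇒ 0x59
lane  9: xor(0x64,0x8c) ⇒ 0xe8
lane 10: xor(0x28,0xa7) ⇒ 0x8f
lane 11: xor(0xec,0x6f) ⇒ 0x83
lane 12: xor(0x30,0xea) ⇒ 0xda
lane 13: xor(0x4c,0xfa) ⇒ 0xb6
lane 14: xor(0x8d,0x14) ⇒ 0x99
lane 15: tail/keep ⇒ 0x79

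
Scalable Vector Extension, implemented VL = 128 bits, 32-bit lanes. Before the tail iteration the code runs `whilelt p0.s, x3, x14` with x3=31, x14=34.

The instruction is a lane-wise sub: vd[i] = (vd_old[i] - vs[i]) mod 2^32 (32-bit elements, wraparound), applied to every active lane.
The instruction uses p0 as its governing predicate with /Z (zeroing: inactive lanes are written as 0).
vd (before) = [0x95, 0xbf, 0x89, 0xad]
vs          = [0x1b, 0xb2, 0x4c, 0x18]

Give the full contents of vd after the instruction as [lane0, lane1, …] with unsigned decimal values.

register lanes = 128/32 = 4
p0[j] = (31+j < 34); true for j=0..2 → 3 lanes set
[0] sub(0x95,0x1b) = 0x7a
[1] sub(0xbf,0xb2) = 0x0d
[2] sub(0x89,0x4c) = 0x3d
[3] tail/zero = 0x00

vd = [122, 13, 61, 0]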